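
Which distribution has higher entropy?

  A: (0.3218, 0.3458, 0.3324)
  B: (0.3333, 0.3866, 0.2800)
A

Both distributions are close to uniform, making this a harder comparison.

H(A) = 1.5843 bits
H(B) = 1.5726 bits

The distribution closer to uniform has higher entropy.
Answer: A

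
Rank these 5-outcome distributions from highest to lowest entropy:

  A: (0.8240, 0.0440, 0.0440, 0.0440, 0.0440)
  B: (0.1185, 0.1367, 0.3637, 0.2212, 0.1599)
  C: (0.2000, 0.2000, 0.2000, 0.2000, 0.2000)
C > B > A

Key insight: Entropy is maximized by uniform distributions and minimized by concentrated distributions.

- Uniform distributions have maximum entropy log₂(5) = 2.3219 bits
- The more "peaked" or concentrated a distribution, the lower its entropy

Entropies:
  H(A) = 1.0232 bits
  H(B) = 2.1921 bits
  H(C) = 2.3219 bits

Ranking: C > B > A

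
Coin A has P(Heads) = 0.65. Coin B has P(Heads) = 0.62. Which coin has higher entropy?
B

For binary distributions, entropy is maximized at p=0.5 and decreases as p moves toward 0 or 1.

H(A) = H(0.65) = 0.9341 bits
H(B) = H(0.62) = 0.9580 bits

Distribution B (p=0.62) is closer to uniform (p=0.5), so it has higher entropy.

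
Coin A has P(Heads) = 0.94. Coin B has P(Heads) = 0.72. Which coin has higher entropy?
B

For binary distributions, entropy is maximized at p=0.5 and decreases as p moves toward 0 or 1.

H(A) = H(0.94) = 0.3274 bits
H(B) = H(0.72) = 0.8555 bits

Distribution B (p=0.72) is closer to uniform (p=0.5), so it has higher entropy.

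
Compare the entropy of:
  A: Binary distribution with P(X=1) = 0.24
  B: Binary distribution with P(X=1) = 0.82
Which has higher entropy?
A

For binary distributions, entropy is maximized at p=0.5 and decreases as p moves toward 0 or 1.

H(A) = H(0.24) = 0.7950 bits
H(B) = H(0.82) = 0.6801 bits

Distribution A (p=0.24) is closer to uniform (p=0.5), so it has higher entropy.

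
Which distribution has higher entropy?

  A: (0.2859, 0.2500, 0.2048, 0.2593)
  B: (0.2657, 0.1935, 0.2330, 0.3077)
A

Both distributions are close to uniform, making this a harder comparison.

H(A) = 1.9899 bits
H(B) = 1.9795 bits

The distribution closer to uniform has higher entropy.
Answer: A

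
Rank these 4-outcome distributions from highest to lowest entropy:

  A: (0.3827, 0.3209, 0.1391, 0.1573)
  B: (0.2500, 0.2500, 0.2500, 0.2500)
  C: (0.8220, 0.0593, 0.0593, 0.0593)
B > A > C

Key insight: Entropy is maximized by uniform distributions and minimized by concentrated distributions.

- Uniform distributions have maximum entropy log₂(4) = 2.0000 bits
- The more "peaked" or concentrated a distribution, the lower its entropy

Entropies:
  H(A) = 1.8721 bits
  H(B) = 2.0000 bits
  H(C) = 0.9578 bits

Ranking: B > A > C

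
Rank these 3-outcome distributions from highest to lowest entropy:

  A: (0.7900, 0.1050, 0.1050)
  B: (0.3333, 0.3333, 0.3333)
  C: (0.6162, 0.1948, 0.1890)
B > C > A

Key insight: Entropy is maximized by uniform distributions and minimized by concentrated distributions.

- Uniform distributions have maximum entropy log₂(3) = 1.5850 bits
- The more "peaked" or concentrated a distribution, the lower its entropy

Entropies:
  H(A) = 0.9515 bits
  H(B) = 1.5850 bits
  H(C) = 1.3444 bits

Ranking: B > C > A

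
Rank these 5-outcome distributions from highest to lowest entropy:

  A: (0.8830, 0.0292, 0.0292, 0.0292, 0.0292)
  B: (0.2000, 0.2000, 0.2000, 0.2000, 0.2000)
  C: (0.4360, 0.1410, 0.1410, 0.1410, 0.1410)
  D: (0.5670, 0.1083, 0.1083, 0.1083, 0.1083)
B > C > D > A

Key insight: Entropy is maximized by uniform distributions and minimized by concentrated distributions.

Entropies:
  H(A) = 0.7547 bits
  H(B) = 2.3219 bits
  H(C) = 2.1161 bits
  H(D) = 1.8530 bits

Ranking: B > C > D > A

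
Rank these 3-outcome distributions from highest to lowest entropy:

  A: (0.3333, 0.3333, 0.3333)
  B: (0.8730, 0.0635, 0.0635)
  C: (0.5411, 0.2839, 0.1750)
A > C > B

Key insight: Entropy is maximized by uniform distributions and minimized by concentrated distributions.

- Uniform distributions have maximum entropy log₂(3) = 1.5850 bits
- The more "peaked" or concentrated a distribution, the lower its entropy

Entropies:
  H(A) = 1.5850 bits
  H(B) = 0.6762 bits
  H(C) = 1.4352 bits

Ranking: A > C > B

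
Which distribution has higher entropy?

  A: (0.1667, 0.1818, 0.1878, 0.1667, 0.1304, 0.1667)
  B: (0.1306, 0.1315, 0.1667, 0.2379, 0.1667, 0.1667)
A

Both distributions are close to uniform, making this a harder comparison.

H(A) = 2.5760 bits
H(B) = 2.5537 bits

The distribution closer to uniform has higher entropy.
Answer: A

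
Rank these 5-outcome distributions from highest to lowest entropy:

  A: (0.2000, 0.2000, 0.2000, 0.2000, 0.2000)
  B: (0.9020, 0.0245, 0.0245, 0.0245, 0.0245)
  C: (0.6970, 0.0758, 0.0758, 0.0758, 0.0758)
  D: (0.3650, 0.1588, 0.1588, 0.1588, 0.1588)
A > D > C > B

Key insight: Entropy is maximized by uniform distributions and minimized by concentrated distributions.

Entropies:
  H(A) = 2.3219 bits
  H(B) = 0.6586 bits
  H(C) = 1.4909 bits
  H(D) = 2.2168 bits

Ranking: A > D > C > B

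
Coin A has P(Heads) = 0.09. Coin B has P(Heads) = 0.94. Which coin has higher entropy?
A

For binary distributions, entropy is maximized at p=0.5 and decreases as p moves toward 0 or 1.

H(A) = H(0.09) = 0.4365 bits
H(B) = H(0.94) = 0.3274 bits

Distribution A (p=0.09) is closer to uniform (p=0.5), so it has higher entropy.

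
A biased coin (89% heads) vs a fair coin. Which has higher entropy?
Fair coin

The fair coin is uniform (p=0.5), maximizing binary entropy at 1 bit. The biased coin has H(0.89) ≈ 0.500 bits — its outcome is more predictable, so its entropy is lower.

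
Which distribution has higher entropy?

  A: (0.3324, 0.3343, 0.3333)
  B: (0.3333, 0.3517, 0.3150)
A

Both distributions are close to uniform, making this a harder comparison.

H(A) = 1.5850 bits
H(B) = 1.5835 bits

The distribution closer to uniform has higher entropy.
Answer: A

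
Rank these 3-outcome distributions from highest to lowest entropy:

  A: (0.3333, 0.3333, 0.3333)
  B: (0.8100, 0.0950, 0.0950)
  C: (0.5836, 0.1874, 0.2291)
A > C > B

Key insight: Entropy is maximized by uniform distributions and minimized by concentrated distributions.

- Uniform distributions have maximum entropy log₂(3) = 1.5850 bits
- The more "peaked" or concentrated a distribution, the lower its entropy

Entropies:
  H(A) = 1.5850 bits
  H(B) = 0.8915 bits
  H(C) = 1.3931 bits

Ranking: A > C > B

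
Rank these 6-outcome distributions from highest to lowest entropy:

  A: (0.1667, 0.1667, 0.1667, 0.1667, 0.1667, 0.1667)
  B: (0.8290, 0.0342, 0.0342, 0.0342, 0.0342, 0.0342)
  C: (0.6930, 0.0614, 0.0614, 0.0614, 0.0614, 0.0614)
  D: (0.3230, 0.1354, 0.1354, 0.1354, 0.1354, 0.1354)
A > D > C > B

Key insight: Entropy is maximized by uniform distributions and minimized by concentrated distributions.

Entropies:
  H(A) = 2.5850 bits
  H(B) = 1.0570 bits
  H(C) = 1.6025 bits
  H(D) = 2.4796 bits

Ranking: A > D > C > B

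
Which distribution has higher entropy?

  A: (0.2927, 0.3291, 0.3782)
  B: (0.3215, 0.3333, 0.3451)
B

Both distributions are close to uniform, making this a harder comparison.

H(A) = 1.5770 bits
H(B) = 1.5844 bits

The distribution closer to uniform has higher entropy.
Answer: B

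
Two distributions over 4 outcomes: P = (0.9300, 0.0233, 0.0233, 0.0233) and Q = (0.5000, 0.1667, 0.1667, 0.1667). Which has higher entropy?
Q

P is highly concentrated on one outcome (93%), making it nearly deterministic. Q spreads its mass more evenly (max 50%). The more spread-out distribution has higher entropy: H(P) ≈ 0.477 bits, H(Q) ≈ 1.792 bits.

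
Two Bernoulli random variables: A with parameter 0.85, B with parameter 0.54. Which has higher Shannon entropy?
B

For binary distributions, entropy is maximized at p=0.5 and decreases as p moves toward 0 or 1.

H(A) = H(0.85) = 0.6098 bits
H(B) = H(0.54) = 0.9954 bits

Distribution B (p=0.54) is closer to uniform (p=0.5), so it has higher entropy.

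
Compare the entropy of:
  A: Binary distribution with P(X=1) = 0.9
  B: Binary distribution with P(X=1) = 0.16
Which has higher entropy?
B

For binary distributions, entropy is maximized at p=0.5 and decreases as p moves toward 0 or 1.

H(A) = H(0.9) = 0.4690 bits
H(B) = H(0.16) = 0.6343 bits

Distribution B (p=0.16) is closer to uniform (p=0.5), so it has higher entropy.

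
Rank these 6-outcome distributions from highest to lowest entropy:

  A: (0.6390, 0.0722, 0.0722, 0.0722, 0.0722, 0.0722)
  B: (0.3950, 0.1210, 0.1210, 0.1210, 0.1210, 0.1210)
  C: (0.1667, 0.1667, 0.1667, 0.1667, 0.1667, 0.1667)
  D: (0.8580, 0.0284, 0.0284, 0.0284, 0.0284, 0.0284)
C > B > A > D

Key insight: Entropy is maximized by uniform distributions and minimized by concentrated distributions.

Entropies:
  H(A) = 1.7817 bits
  H(B) = 2.3727 bits
  H(C) = 2.5850 bits
  H(D) = 0.9192 bits

Ranking: C > B > A > D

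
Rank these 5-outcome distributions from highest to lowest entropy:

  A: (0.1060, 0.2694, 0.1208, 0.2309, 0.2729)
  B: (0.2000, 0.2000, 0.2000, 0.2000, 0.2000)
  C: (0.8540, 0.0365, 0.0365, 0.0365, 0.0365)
B > A > C

Key insight: Entropy is maximized by uniform distributions and minimized by concentrated distributions.

- Uniform distributions have maximum entropy log₂(5) = 2.3219 bits
- The more "peaked" or concentrated a distribution, the lower its entropy

Entropies:
  H(A) = 2.2209 bits
  H(B) = 2.3219 bits
  H(C) = 0.8917 bits

Ranking: B > A > C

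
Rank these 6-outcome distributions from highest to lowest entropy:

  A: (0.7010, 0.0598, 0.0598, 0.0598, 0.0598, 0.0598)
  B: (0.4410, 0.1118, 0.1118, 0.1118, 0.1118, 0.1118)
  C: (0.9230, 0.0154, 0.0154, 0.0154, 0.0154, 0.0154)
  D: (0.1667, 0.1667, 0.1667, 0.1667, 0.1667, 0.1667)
D > B > A > C

Key insight: Entropy is maximized by uniform distributions and minimized by concentrated distributions.

Entropies:
  H(A) = 1.5743 bits
  H(B) = 2.2879 bits
  H(C) = 0.5703 bits
  H(D) = 2.5850 bits

Ranking: D > B > A > C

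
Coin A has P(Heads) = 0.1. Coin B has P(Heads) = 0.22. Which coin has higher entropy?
B

For binary distributions, entropy is maximized at p=0.5 and decreases as p moves toward 0 or 1.

H(A) = H(0.1) = 0.4690 bits
H(B) = H(0.22) = 0.7602 bits

Distribution B (p=0.22) is closer to uniform (p=0.5), so it has higher entropy.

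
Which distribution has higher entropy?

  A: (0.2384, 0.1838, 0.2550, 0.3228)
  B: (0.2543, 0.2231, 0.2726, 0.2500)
B

Both distributions are close to uniform, making this a harder comparison.

H(A) = 1.9716 bits
H(B) = 1.9963 bits

The distribution closer to uniform has higher entropy.
Answer: B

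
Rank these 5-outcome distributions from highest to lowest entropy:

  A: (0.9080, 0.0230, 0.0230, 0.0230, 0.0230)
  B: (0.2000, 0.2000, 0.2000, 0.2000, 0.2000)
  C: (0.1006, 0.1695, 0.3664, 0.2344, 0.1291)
B > C > A

Key insight: Entropy is maximized by uniform distributions and minimized by concentrated distributions.

- Uniform distributions have maximum entropy log₂(5) = 2.3219 bits
- The more "peaked" or concentrated a distribution, the lower its entropy

Entropies:
  H(A) = 0.6271 bits
  H(B) = 2.3219 bits
  H(C) = 2.1699 bits

Ranking: B > C > A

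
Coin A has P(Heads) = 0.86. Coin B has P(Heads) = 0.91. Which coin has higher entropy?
A

For binary distributions, entropy is maximized at p=0.5 and decreases as p moves toward 0 or 1.

H(A) = H(0.86) = 0.5842 bits
H(B) = H(0.91) = 0.4365 bits

Distribution A (p=0.86) is closer to uniform (p=0.5), so it has higher entropy.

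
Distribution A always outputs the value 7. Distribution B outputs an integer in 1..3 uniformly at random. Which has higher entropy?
B

A is deterministic, so H(A) = 0. B is uniform over 3 outcomes, so H(B) = log₂(3) = 1.585 bits. Any distribution with genuine randomness has higher entropy than a deterministic one.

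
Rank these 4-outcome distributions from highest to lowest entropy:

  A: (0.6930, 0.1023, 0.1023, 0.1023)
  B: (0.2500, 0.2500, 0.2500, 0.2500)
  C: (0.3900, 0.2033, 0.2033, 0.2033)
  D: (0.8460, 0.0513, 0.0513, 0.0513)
B > C > A > D

Key insight: Entropy is maximized by uniform distributions and minimized by concentrated distributions.

Entropies:
  H(A) = 1.3763 bits
  H(B) = 2.0000 bits
  H(C) = 1.9316 bits
  H(D) = 0.8638 bits

Ranking: B > C > A > D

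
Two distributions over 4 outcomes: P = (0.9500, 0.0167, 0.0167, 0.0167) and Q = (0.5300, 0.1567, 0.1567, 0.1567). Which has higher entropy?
Q

P is highly concentrated on one outcome (95%), making it nearly deterministic. Q spreads its mass more evenly (max 53%). The more spread-out distribution has higher entropy: H(P) ≈ 0.366 bits, H(Q) ≈ 1.742 bits.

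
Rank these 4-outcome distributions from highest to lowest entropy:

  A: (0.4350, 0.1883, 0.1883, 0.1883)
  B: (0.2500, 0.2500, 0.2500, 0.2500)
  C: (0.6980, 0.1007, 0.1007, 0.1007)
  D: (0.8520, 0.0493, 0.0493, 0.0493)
B > A > C > D

Key insight: Entropy is maximized by uniform distributions and minimized by concentrated distributions.

Entropies:
  H(A) = 1.8833 bits
  H(B) = 2.0000 bits
  H(C) = 1.3624 bits
  H(D) = 0.8394 bits

Ranking: B > A > C > D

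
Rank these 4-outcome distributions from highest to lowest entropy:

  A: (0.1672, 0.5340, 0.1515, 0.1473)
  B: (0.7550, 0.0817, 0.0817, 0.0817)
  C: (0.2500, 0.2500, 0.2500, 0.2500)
C > A > B

Key insight: Entropy is maximized by uniform distributions and minimized by concentrated distributions.

- Uniform distributions have maximum entropy log₂(4) = 2.0000 bits
- The more "peaked" or concentrated a distribution, the lower its entropy

Entropies:
  H(A) = 1.7342 bits
  H(B) = 1.1916 bits
  H(C) = 2.0000 bits

Ranking: C > A > B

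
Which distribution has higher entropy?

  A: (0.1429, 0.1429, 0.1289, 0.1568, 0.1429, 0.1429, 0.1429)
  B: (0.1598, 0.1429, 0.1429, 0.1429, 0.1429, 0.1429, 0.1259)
A

Both distributions are close to uniform, making this a harder comparison.

H(A) = 2.8054 bits
H(B) = 2.8044 bits

The distribution closer to uniform has higher entropy.
Answer: A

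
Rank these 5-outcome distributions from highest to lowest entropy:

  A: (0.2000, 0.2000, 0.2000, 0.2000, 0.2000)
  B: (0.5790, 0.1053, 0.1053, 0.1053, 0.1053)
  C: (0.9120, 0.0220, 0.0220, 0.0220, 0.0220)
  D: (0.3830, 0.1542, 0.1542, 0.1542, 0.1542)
A > D > B > C

Key insight: Entropy is maximized by uniform distributions and minimized by concentrated distributions.

Entropies:
  H(A) = 2.3219 bits
  H(B) = 1.8239 bits
  H(C) = 0.6058 bits
  H(D) = 2.1941 bits

Ranking: A > D > B > C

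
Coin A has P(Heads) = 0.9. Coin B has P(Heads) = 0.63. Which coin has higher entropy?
B

For binary distributions, entropy is maximized at p=0.5 and decreases as p moves toward 0 or 1.

H(A) = H(0.9) = 0.4690 bits
H(B) = H(0.63) = 0.9507 bits

Distribution B (p=0.63) is closer to uniform (p=0.5), so it has higher entropy.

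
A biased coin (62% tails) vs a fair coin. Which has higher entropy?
Fair coin

The fair coin is uniform (p=0.5), maximizing binary entropy at 1 bit. The biased coin has H(0.62) ≈ 0.958 bits — its outcome is more predictable, so its entropy is lower.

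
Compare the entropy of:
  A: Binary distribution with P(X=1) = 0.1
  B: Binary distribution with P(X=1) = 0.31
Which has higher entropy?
B

For binary distributions, entropy is maximized at p=0.5 and decreases as p moves toward 0 or 1.

H(A) = H(0.1) = 0.4690 bits
H(B) = H(0.31) = 0.8932 bits

Distribution B (p=0.31) is closer to uniform (p=0.5), so it has higher entropy.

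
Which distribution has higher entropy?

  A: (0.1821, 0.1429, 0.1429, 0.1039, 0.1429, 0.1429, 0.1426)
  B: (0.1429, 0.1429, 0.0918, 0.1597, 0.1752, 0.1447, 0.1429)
A

Both distributions are close to uniform, making this a harder comparison.

H(A) = 2.7918 bits
H(B) = 2.7860 bits

The distribution closer to uniform has higher entropy.
Answer: A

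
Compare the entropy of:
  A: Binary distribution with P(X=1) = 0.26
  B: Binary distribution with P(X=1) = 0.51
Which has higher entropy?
B

For binary distributions, entropy is maximized at p=0.5 and decreases as p moves toward 0 or 1.

H(A) = H(0.26) = 0.8267 bits
H(B) = H(0.51) = 0.9997 bits

Distribution B (p=0.51) is closer to uniform (p=0.5), so it has higher entropy.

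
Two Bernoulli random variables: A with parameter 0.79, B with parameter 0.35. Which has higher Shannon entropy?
B

For binary distributions, entropy is maximized at p=0.5 and decreases as p moves toward 0 or 1.

H(A) = H(0.79) = 0.7415 bits
H(B) = H(0.35) = 0.9341 bits

Distribution B (p=0.35) is closer to uniform (p=0.5), so it has higher entropy.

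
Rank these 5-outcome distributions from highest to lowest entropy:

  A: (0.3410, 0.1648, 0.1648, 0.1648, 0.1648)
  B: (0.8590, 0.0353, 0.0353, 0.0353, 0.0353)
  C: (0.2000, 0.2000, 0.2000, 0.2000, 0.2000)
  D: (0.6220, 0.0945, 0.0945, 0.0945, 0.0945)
C > A > D > B

Key insight: Entropy is maximized by uniform distributions and minimized by concentrated distributions.

Entropies:
  H(A) = 2.2438 bits
  H(B) = 0.8689 bits
  H(C) = 2.3219 bits
  H(D) = 1.7126 bits

Ranking: C > A > D > B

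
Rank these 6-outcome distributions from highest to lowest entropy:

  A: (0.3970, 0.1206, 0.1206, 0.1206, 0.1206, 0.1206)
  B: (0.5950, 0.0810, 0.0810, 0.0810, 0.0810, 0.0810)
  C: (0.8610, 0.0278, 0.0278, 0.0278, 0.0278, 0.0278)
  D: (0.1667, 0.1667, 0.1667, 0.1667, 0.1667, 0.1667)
D > A > B > C

Key insight: Entropy is maximized by uniform distributions and minimized by concentrated distributions.

Entropies:
  H(A) = 2.3693 bits
  H(B) = 1.9142 bits
  H(C) = 0.9044 bits
  H(D) = 2.5850 bits

Ranking: D > A > B > C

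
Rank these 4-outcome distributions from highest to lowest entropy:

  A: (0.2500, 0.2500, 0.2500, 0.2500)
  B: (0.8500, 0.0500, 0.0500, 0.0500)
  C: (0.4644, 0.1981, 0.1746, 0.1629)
A > C > B

Key insight: Entropy is maximized by uniform distributions and minimized by concentrated distributions.

- Uniform distributions have maximum entropy log₂(4) = 2.0000 bits
- The more "peaked" or concentrated a distribution, the lower its entropy

Entropies:
  H(A) = 2.0000 bits
  H(B) = 0.8476 bits
  H(C) = 1.8427 bits

Ranking: A > C > B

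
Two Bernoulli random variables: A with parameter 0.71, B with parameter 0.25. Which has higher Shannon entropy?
A

For binary distributions, entropy is maximized at p=0.5 and decreases as p moves toward 0 or 1.

H(A) = H(0.71) = 0.8687 bits
H(B) = H(0.25) = 0.8113 bits

Distribution A (p=0.71) is closer to uniform (p=0.5), so it has higher entropy.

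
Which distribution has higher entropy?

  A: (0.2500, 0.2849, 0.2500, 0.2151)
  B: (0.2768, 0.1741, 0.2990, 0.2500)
A

Both distributions are close to uniform, making this a harder comparison.

H(A) = 1.9930 bits
H(B) = 1.9729 bits

The distribution closer to uniform has higher entropy.
Answer: A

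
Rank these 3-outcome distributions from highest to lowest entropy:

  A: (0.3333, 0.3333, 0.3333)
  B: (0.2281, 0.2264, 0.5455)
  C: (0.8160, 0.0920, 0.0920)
A > B > C

Key insight: Entropy is maximized by uniform distributions and minimized by concentrated distributions.

- Uniform distributions have maximum entropy log₂(3) = 1.5850 bits
- The more "peaked" or concentrated a distribution, the lower its entropy

Entropies:
  H(A) = 1.5850 bits
  H(B) = 1.4485 bits
  H(C) = 0.8727 bits

Ranking: A > B > C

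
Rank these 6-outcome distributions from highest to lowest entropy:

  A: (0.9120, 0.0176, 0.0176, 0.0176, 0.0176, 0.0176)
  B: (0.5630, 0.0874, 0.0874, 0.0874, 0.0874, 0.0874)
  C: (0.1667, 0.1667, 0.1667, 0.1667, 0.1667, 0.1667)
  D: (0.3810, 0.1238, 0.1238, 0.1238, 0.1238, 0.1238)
C > D > B > A

Key insight: Entropy is maximized by uniform distributions and minimized by concentrated distributions.

Entropies:
  H(A) = 0.6341 bits
  H(B) = 2.0032 bits
  H(C) = 2.5850 bits
  H(D) = 2.3960 bits

Ranking: C > D > B > A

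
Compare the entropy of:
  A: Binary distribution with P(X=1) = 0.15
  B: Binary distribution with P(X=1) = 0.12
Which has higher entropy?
A

For binary distributions, entropy is maximized at p=0.5 and decreases as p moves toward 0 or 1.

H(A) = H(0.15) = 0.6098 bits
H(B) = H(0.12) = 0.5294 bits

Distribution A (p=0.15) is closer to uniform (p=0.5), so it has higher entropy.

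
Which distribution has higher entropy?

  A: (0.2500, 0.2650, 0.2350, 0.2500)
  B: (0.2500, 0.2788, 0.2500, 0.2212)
A

Both distributions are close to uniform, making this a harder comparison.

H(A) = 1.9987 bits
H(B) = 1.9952 bits

The distribution closer to uniform has higher entropy.
Answer: A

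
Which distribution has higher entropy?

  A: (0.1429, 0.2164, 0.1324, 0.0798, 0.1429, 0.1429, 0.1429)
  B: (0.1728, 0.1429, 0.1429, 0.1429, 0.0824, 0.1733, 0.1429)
B

Both distributions are close to uniform, making this a harder comparison.

H(A) = 2.7593 bits
H(B) = 2.7769 bits

The distribution closer to uniform has higher entropy.
Answer: B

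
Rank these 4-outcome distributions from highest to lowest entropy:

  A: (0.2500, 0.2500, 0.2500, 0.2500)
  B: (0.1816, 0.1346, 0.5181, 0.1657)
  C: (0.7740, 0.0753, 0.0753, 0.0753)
A > B > C

Key insight: Entropy is maximized by uniform distributions and minimized by concentrated distributions.

- Uniform distributions have maximum entropy log₂(4) = 2.0000 bits
- The more "peaked" or concentrated a distribution, the lower its entropy

Entropies:
  H(A) = 2.0000 bits
  H(B) = 1.7577 bits
  H(C) = 1.1292 bits

Ranking: A > B > C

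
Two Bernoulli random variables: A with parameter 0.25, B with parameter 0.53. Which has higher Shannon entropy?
B

For binary distributions, entropy is maximized at p=0.5 and decreases as p moves toward 0 or 1.

H(A) = H(0.25) = 0.8113 bits
H(B) = H(0.53) = 0.9974 bits

Distribution B (p=0.53) is closer to uniform (p=0.5), so it has higher entropy.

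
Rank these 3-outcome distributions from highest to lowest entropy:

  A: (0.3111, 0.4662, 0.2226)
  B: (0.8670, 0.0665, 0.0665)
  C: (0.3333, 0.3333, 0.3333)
C > A > B

Key insight: Entropy is maximized by uniform distributions and minimized by concentrated distributions.

- Uniform distributions have maximum entropy log₂(3) = 1.5850 bits
- The more "peaked" or concentrated a distribution, the lower its entropy

Entropies:
  H(A) = 1.5198 bits
  H(B) = 0.6986 bits
  H(C) = 1.5850 bits

Ranking: C > A > B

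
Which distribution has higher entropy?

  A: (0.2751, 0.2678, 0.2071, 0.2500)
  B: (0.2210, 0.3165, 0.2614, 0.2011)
A

Both distributions are close to uniform, making this a harder comparison.

H(A) = 1.9917 bits
H(B) = 1.9780 bits

The distribution closer to uniform has higher entropy.
Answer: A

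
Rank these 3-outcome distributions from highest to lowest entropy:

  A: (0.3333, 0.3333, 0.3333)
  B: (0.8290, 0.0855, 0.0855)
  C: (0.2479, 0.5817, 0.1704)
A > C > B

Key insight: Entropy is maximized by uniform distributions and minimized by concentrated distributions.

- Uniform distributions have maximum entropy log₂(3) = 1.5850 bits
- The more "peaked" or concentrated a distribution, the lower its entropy

Entropies:
  H(A) = 1.5850 bits
  H(B) = 0.8310 bits
  H(C) = 1.3885 bits

Ranking: A > C > B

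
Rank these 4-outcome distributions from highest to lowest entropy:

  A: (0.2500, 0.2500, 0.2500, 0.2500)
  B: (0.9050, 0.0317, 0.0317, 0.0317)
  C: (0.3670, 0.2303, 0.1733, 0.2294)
A > C > B

Key insight: Entropy is maximized by uniform distributions and minimized by concentrated distributions.

- Uniform distributions have maximum entropy log₂(4) = 2.0000 bits
- The more "peaked" or concentrated a distribution, the lower its entropy

Entropies:
  H(A) = 2.0000 bits
  H(B) = 0.6035 bits
  H(C) = 1.9441 bits

Ranking: A > C > B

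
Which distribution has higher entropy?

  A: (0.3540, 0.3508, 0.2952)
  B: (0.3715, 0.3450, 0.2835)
A

Both distributions are close to uniform, making this a harder comparison.

H(A) = 1.5801 bits
H(B) = 1.5760 bits

The distribution closer to uniform has higher entropy.
Answer: A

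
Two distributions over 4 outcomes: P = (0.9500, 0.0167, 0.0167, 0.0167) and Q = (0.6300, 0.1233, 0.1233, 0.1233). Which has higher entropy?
Q

P is highly concentrated on one outcome (95%), making it nearly deterministic. Q spreads its mass more evenly (max 63%). The more spread-out distribution has higher entropy: H(P) ≈ 0.366 bits, H(Q) ≈ 1.537 bits.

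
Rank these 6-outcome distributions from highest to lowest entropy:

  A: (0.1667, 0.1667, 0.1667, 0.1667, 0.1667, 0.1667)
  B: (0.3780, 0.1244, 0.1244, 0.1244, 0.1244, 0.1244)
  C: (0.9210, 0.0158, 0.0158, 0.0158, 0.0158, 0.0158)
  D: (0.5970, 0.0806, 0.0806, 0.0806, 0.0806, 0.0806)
A > B > D > C

Key insight: Entropy is maximized by uniform distributions and minimized by concentrated distributions.

Entropies:
  H(A) = 2.5850 bits
  H(B) = 2.4009 bits
  H(C) = 0.5821 bits
  H(D) = 1.9084 bits

Ranking: A > B > D > C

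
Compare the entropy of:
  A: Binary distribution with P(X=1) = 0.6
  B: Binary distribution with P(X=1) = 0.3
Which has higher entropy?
A

For binary distributions, entropy is maximized at p=0.5 and decreases as p moves toward 0 or 1.

H(A) = H(0.6) = 0.9710 bits
H(B) = H(0.3) = 0.8813 bits

Distribution A (p=0.6) is closer to uniform (p=0.5), so it has higher entropy.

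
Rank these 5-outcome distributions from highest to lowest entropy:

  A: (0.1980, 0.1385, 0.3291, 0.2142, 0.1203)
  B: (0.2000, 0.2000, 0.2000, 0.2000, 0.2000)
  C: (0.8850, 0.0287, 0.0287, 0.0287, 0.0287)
B > A > C

Key insight: Entropy is maximized by uniform distributions and minimized by concentrated distributions.

- Uniform distributions have maximum entropy log₂(5) = 2.3219 bits
- The more "peaked" or concentrated a distribution, the lower its entropy

Entropies:
  H(A) = 2.2289 bits
  H(B) = 2.3219 bits
  H(C) = 0.7448 bits

Ranking: B > A > C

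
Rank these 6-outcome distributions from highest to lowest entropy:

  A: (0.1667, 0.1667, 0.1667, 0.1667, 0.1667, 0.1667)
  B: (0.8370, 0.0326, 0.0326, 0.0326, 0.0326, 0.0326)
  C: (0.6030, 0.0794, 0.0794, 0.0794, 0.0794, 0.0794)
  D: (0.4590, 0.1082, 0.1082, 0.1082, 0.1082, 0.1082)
A > D > C > B

Key insight: Entropy is maximized by uniform distributions and minimized by concentrated distributions.

Entropies:
  H(A) = 2.5850 bits
  H(B) = 1.0199 bits
  H(C) = 1.8910 bits
  H(D) = 2.2513 bits

Ranking: A > D > C > B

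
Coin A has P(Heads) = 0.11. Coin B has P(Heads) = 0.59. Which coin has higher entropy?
B

For binary distributions, entropy is maximized at p=0.5 and decreases as p moves toward 0 or 1.

H(A) = H(0.11) = 0.4999 bits
H(B) = H(0.59) = 0.9765 bits

Distribution B (p=0.59) is closer to uniform (p=0.5), so it has higher entropy.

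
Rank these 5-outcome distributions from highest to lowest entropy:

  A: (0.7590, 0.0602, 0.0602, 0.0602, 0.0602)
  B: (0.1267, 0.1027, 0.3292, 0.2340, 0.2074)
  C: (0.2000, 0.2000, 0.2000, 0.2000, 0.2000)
C > B > A

Key insight: Entropy is maximized by uniform distributions and minimized by concentrated distributions.

- Uniform distributions have maximum entropy log₂(5) = 2.3219 bits
- The more "peaked" or concentrated a distribution, the lower its entropy

Entropies:
  H(A) = 1.2787 bits
  H(B) = 2.2036 bits
  H(C) = 2.3219 bits

Ranking: C > B > A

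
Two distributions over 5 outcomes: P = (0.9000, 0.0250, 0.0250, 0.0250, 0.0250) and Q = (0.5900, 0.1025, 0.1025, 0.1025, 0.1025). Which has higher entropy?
Q

P is highly concentrated on one outcome (90%), making it nearly deterministic. Q spreads its mass more evenly (max 59%). The more spread-out distribution has higher entropy: H(P) ≈ 0.669 bits, H(Q) ≈ 1.797 bits.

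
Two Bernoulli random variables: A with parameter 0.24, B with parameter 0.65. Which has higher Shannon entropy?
B

For binary distributions, entropy is maximized at p=0.5 and decreases as p moves toward 0 or 1.

H(A) = H(0.24) = 0.7950 bits
H(B) = H(0.65) = 0.9341 bits

Distribution B (p=0.65) is closer to uniform (p=0.5), so it has higher entropy.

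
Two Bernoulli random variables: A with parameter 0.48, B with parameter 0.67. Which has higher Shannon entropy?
A

For binary distributions, entropy is maximized at p=0.5 and decreases as p moves toward 0 or 1.

H(A) = H(0.48) = 0.9988 bits
H(B) = H(0.67) = 0.9149 bits

Distribution A (p=0.48) is closer to uniform (p=0.5), so it has higher entropy.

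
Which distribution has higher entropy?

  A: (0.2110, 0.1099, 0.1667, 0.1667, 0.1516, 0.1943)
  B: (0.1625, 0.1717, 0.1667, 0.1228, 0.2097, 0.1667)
B

Both distributions are close to uniform, making this a harder comparison.

H(A) = 2.5571 bits
H(B) = 2.5682 bits

The distribution closer to uniform has higher entropy.
Answer: B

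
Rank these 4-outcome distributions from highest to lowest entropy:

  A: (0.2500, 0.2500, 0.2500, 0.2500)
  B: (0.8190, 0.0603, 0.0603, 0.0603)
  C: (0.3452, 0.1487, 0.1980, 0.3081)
A > C > B

Key insight: Entropy is maximized by uniform distributions and minimized by concentrated distributions.

- Uniform distributions have maximum entropy log₂(4) = 2.0000 bits
- The more "peaked" or concentrated a distribution, the lower its entropy

Entropies:
  H(A) = 2.0000 bits
  H(B) = 0.9691 bits
  H(C) = 1.9245 bits

Ranking: A > C > B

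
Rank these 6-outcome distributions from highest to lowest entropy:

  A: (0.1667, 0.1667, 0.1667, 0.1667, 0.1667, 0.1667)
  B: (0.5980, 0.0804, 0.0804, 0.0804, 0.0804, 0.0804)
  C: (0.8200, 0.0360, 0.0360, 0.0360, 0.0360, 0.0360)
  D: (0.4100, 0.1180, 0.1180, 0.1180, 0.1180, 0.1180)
A > D > B > C

Key insight: Entropy is maximized by uniform distributions and minimized by concentrated distributions.

Entropies:
  H(A) = 2.5850 bits
  H(B) = 1.9055 bits
  H(C) = 1.0980 bits
  H(D) = 2.3464 bits

Ranking: A > D > B > C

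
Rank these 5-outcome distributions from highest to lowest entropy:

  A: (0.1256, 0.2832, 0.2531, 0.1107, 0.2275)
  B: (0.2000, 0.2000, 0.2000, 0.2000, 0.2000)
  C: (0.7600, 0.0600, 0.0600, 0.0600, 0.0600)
B > A > C

Key insight: Entropy is maximized by uniform distributions and minimized by concentrated distributions.

- Uniform distributions have maximum entropy log₂(5) = 2.3219 bits
- The more "peaked" or concentrated a distribution, the lower its entropy

Entropies:
  H(A) = 2.2305 bits
  H(B) = 2.3219 bits
  H(C) = 1.2750 bits

Ranking: B > A > C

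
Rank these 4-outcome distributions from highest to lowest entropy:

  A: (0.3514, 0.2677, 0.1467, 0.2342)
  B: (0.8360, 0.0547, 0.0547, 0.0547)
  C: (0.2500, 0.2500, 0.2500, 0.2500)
C > A > B

Key insight: Entropy is maximized by uniform distributions and minimized by concentrated distributions.

- Uniform distributions have maximum entropy log₂(4) = 2.0000 bits
- The more "peaked" or concentrated a distribution, the lower its entropy

Entropies:
  H(A) = 1.9359 bits
  H(B) = 0.9037 bits
  H(C) = 2.0000 bits

Ranking: C > A > B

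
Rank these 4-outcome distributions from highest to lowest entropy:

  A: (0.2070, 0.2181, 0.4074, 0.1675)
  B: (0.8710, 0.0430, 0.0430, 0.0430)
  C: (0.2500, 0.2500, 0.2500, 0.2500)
C > A > B

Key insight: Entropy is maximized by uniform distributions and minimized by concentrated distributions.

- Uniform distributions have maximum entropy log₂(4) = 2.0000 bits
- The more "peaked" or concentrated a distribution, the lower its entropy

Entropies:
  H(A) = 1.9090 bits
  H(B) = 0.7591 bits
  H(C) = 2.0000 bits

Ranking: C > A > B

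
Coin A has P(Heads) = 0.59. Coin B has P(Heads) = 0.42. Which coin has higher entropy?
B

For binary distributions, entropy is maximized at p=0.5 and decreases as p moves toward 0 or 1.

H(A) = H(0.59) = 0.9765 bits
H(B) = H(0.42) = 0.9815 bits

Distribution B (p=0.42) is closer to uniform (p=0.5), so it has higher entropy.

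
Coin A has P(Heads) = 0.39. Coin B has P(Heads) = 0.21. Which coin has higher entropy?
A

For binary distributions, entropy is maximized at p=0.5 and decreases as p moves toward 0 or 1.

H(A) = H(0.39) = 0.9648 bits
H(B) = H(0.21) = 0.7415 bits

Distribution A (p=0.39) is closer to uniform (p=0.5), so it has higher entropy.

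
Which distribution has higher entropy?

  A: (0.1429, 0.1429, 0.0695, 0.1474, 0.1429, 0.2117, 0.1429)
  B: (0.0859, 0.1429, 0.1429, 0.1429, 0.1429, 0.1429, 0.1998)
B

Both distributions are close to uniform, making this a harder comparison.

H(A) = 2.7528 bits
H(B) = 2.7737 bits

The distribution closer to uniform has higher entropy.
Answer: B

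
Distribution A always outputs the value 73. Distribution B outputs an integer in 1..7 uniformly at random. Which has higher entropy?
B

A is deterministic, so H(A) = 0. B is uniform over 7 outcomes, so H(B) = log₂(7) = 2.807 bits. Any distribution with genuine randomness has higher entropy than a deterministic one.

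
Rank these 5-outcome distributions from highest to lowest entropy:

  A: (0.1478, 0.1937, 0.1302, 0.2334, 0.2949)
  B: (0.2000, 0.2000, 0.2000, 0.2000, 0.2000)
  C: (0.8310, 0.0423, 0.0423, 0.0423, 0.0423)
B > A > C

Key insight: Entropy is maximized by uniform distributions and minimized by concentrated distributions.

- Uniform distributions have maximum entropy log₂(5) = 2.3219 bits
- The more "peaked" or concentrated a distribution, the lower its entropy

Entropies:
  H(A) = 2.2587 bits
  H(B) = 2.3219 bits
  H(C) = 0.9934 bits

Ranking: B > A > C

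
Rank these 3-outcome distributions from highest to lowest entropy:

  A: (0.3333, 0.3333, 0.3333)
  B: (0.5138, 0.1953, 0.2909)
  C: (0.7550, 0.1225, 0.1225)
A > B > C

Key insight: Entropy is maximized by uniform distributions and minimized by concentrated distributions.

- Uniform distributions have maximum entropy log₂(3) = 1.5850 bits
- The more "peaked" or concentrated a distribution, the lower its entropy

Entropies:
  H(A) = 1.5850 bits
  H(B) = 1.4720 bits
  H(C) = 1.0483 bits

Ranking: A > B > C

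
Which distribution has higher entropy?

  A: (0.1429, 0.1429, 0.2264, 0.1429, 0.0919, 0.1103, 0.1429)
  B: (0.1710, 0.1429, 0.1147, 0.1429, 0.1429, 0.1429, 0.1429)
B

Both distributions are close to uniform, making this a harder comparison.

H(A) = 2.7566 bits
H(B) = 2.7993 bits

The distribution closer to uniform has higher entropy.
Answer: B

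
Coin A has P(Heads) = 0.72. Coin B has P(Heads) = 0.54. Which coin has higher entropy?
B

For binary distributions, entropy is maximized at p=0.5 and decreases as p moves toward 0 or 1.

H(A) = H(0.72) = 0.8555 bits
H(B) = H(0.54) = 0.9954 bits

Distribution B (p=0.54) is closer to uniform (p=0.5), so it has higher entropy.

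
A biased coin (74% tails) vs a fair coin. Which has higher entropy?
Fair coin

The fair coin is uniform (p=0.5), maximizing binary entropy at 1 bit. The biased coin has H(0.74) ≈ 0.827 bits — its outcome is more predictable, so its entropy is lower.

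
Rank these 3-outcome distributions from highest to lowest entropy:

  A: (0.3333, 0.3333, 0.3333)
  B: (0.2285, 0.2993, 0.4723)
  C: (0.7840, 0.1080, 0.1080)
A > B > C

Key insight: Entropy is maximized by uniform distributions and minimized by concentrated distributions.

- Uniform distributions have maximum entropy log₂(3) = 1.5850 bits
- The more "peaked" or concentrated a distribution, the lower its entropy

Entropies:
  H(A) = 1.5850 bits
  H(B) = 1.5186 bits
  H(C) = 0.9688 bits

Ranking: A > B > C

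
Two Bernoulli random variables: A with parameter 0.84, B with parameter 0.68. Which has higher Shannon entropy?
B

For binary distributions, entropy is maximized at p=0.5 and decreases as p moves toward 0 or 1.

H(A) = H(0.84) = 0.6343 bits
H(B) = H(0.68) = 0.9044 bits

Distribution B (p=0.68) is closer to uniform (p=0.5), so it has higher entropy.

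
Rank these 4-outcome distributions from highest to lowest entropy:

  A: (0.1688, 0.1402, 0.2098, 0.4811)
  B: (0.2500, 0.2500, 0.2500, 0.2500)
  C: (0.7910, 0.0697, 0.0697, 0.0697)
B > A > C

Key insight: Entropy is maximized by uniform distributions and minimized by concentrated distributions.

- Uniform distributions have maximum entropy log₂(4) = 2.0000 bits
- The more "peaked" or concentrated a distribution, the lower its entropy

Entropies:
  H(A) = 1.8112 bits
  H(B) = 2.0000 bits
  H(C) = 1.0708 bits

Ranking: B > A > C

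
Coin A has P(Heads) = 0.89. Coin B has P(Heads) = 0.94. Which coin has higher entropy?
A

For binary distributions, entropy is maximized at p=0.5 and decreases as p moves toward 0 or 1.

H(A) = H(0.89) = 0.4999 bits
H(B) = H(0.94) = 0.3274 bits

Distribution A (p=0.89) is closer to uniform (p=0.5), so it has higher entropy.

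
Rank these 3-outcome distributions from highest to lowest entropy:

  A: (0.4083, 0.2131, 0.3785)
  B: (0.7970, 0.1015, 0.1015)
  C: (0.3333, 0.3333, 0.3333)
C > A > B

Key insight: Entropy is maximized by uniform distributions and minimized by concentrated distributions.

- Uniform distributions have maximum entropy log₂(3) = 1.5850 bits
- The more "peaked" or concentrated a distribution, the lower its entropy

Entropies:
  H(A) = 1.5335 bits
  H(B) = 0.9309 bits
  H(C) = 1.5850 bits

Ranking: C > A > B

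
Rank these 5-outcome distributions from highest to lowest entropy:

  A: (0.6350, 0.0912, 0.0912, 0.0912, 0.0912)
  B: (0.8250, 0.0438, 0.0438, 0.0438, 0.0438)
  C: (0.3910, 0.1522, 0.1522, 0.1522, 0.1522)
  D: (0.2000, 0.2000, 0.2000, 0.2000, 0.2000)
D > C > A > B

Key insight: Entropy is maximized by uniform distributions and minimized by concentrated distributions.

Entropies:
  H(A) = 1.6768 bits
  H(B) = 1.0190 bits
  H(C) = 2.1834 bits
  H(D) = 2.3219 bits

Ranking: D > C > A > B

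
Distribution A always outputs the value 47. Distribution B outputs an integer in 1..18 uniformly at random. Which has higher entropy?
B

A is deterministic, so H(A) = 0. B is uniform over 18 outcomes, so H(B) = log₂(18) = 4.170 bits. Any distribution with genuine randomness has higher entropy than a deterministic one.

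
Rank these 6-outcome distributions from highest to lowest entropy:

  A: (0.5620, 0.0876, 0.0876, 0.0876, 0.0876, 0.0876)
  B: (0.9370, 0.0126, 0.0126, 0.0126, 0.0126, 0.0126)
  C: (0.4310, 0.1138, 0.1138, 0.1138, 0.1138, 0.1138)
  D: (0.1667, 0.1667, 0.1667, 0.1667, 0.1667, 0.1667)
D > C > A > B

Key insight: Entropy is maximized by uniform distributions and minimized by concentrated distributions.

Entropies:
  H(A) = 2.0059 bits
  H(B) = 0.4855 bits
  H(C) = 2.3074 bits
  H(D) = 2.5850 bits

Ranking: D > C > A > B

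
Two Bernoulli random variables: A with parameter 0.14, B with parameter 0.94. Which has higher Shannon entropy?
A

For binary distributions, entropy is maximized at p=0.5 and decreases as p moves toward 0 or 1.

H(A) = H(0.14) = 0.5842 bits
H(B) = H(0.94) = 0.3274 bits

Distribution A (p=0.14) is closer to uniform (p=0.5), so it has higher entropy.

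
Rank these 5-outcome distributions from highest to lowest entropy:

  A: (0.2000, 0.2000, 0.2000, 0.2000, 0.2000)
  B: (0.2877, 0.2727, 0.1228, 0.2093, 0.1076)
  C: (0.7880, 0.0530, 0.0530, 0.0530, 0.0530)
A > B > C

Key insight: Entropy is maximized by uniform distributions and minimized by concentrated distributions.

- Uniform distributions have maximum entropy log₂(5) = 2.3219 bits
- The more "peaked" or concentrated a distribution, the lower its entropy

Entropies:
  H(A) = 2.3219 bits
  H(B) = 2.2180 bits
  H(C) = 1.1693 bits

Ranking: A > B > C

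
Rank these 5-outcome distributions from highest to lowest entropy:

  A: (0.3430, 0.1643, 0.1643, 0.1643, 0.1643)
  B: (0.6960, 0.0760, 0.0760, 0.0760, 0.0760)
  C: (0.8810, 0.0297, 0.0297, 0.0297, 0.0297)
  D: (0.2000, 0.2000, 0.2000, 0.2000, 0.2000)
D > A > B > C

Key insight: Entropy is maximized by uniform distributions and minimized by concentrated distributions.

Entropies:
  H(A) = 2.2417 bits
  H(B) = 1.4941 bits
  H(C) = 0.7645 bits
  H(D) = 2.3219 bits

Ranking: D > A > B > C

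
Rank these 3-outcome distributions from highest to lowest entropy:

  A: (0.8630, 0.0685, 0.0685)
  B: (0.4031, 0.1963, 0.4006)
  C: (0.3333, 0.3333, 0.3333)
C > B > A

Key insight: Entropy is maximized by uniform distributions and minimized by concentrated distributions.

- Uniform distributions have maximum entropy log₂(3) = 1.5850 bits
- The more "peaked" or concentrated a distribution, the lower its entropy

Entropies:
  H(A) = 0.7133 bits
  H(B) = 1.5181 bits
  H(C) = 1.5850 bits

Ranking: C > B > A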